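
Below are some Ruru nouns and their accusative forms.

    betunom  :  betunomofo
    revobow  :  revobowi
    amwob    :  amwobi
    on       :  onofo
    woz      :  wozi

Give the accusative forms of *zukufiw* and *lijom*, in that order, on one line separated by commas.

zukufiwi, lijomofo

The suffix is conditioned by the final consonant: -ofo when the stem ends in a nasal (*betunom*, *on*); -i when the stem ends in a non-nasal consonant (*revobow*, *amwob*, *woz*).
*zukufiw*: final consonant = /w/, non-nasal → -i → *zukufiwi*.
The final consonant of *lijom* is /m/, which is a nasal, so the suffix is -ofo, giving *lijomofo*.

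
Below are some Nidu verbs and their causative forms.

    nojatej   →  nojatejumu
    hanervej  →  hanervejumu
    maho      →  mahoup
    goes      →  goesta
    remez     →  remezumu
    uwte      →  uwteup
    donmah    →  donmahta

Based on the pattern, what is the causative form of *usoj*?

The alternation tracks the final sound of the stem — -ta when the stem ends in a voiceless consonant (*goes*, *donmah*); -umu when the stem ends in a voiced consonant (*nojatej*, *hanervej*, *remez*); -up when the stem ends in a vowel (*maho*, *uwte*).
*usoj* — final sound /j/ (a voiced consonant) → -umu → *usojumu*.

usojumu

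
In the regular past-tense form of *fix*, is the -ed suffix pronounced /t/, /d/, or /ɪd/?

/t/

The stem *fix* ends in a voiceless consonant other than /t/.
The -ed suffix is realized as /ɪd/ after /t, d/; as /t/ after other voiceless consonants; and as /d/ after other voiced sounds.
So -ed on *fix* is pronounced /t/.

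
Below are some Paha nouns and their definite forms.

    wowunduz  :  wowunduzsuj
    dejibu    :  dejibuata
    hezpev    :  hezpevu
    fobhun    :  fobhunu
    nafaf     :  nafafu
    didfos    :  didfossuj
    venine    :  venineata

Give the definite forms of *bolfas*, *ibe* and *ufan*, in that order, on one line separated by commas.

Looking at the final sound of each stem: -suj when the stem ends in a sibilant (*wowunduz*, *didfos*); -u when the stem ends in a non-sibilant consonant (*hezpev*, *fobhun*, *nafaf*); -ata when the stem ends in a vowel (*dejibu*, *venine*).
Since the final sound of *bolfas* is /s/ (a sibilant), it takes -suj, giving *bolfassuj*.
*ibe* — final sound /e/ (a vowel) → -ata → *ibeata*.
The final sound of *ufan* is /n/, which is a non-sibilant consonant, so the suffix is -u, giving *ufanu*.

bolfassuj, ibeata, ufanu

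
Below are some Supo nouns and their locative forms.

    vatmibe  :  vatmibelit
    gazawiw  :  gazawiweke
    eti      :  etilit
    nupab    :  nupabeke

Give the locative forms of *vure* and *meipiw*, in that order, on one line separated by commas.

vurelit, meipiweke

Looking at the final sound of each stem: -eke when the stem ends in a consonant (*gazawiw*, *nupab*); -lit when the stem ends in a vowel (*vatmibe*, *eti*).
Since the final sound of *vure* is /e/ (a vowel), it takes -lit, giving *vurelit*.
*meipiw* — final sound /w/ (a consonant) → -eke → *meipiweke*.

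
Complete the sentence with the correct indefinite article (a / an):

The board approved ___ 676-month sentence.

a

The indefinite article is chosen by the initial *sound* of the following word, not its spelling.
The number *676* is spoken "six hundred …", beginning with /sɪks/ — a consonant sound.
So the article is *a*: The board approved a 676-month sentence.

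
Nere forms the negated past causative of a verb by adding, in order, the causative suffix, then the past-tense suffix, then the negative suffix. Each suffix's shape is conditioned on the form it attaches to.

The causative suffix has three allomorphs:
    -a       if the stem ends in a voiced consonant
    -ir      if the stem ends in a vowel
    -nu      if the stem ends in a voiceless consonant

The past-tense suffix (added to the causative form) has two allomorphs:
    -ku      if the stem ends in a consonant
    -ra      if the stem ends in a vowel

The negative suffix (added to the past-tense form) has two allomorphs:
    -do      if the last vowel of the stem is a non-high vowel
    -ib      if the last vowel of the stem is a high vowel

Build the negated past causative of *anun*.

anunarado

*anun*: final sound = /n/, a voiced consonant → -a → *anuna*.
Since the final sound of the causative form *anuna* is /a/ (a vowel), it takes -ra, giving *anunara*.
Since the last vowel of the past-tense form *anunara* is /a/ (a non-high vowel), it takes -do, giving *anunarado*.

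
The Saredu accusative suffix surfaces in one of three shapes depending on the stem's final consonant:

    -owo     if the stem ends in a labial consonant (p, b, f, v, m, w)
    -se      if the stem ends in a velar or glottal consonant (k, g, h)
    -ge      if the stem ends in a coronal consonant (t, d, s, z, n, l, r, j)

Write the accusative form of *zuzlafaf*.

zuzlafafowo

The final consonant of *zuzlafaf* is /f/, which is labial, so the suffix is -owo, giving *zuzlafafowo*.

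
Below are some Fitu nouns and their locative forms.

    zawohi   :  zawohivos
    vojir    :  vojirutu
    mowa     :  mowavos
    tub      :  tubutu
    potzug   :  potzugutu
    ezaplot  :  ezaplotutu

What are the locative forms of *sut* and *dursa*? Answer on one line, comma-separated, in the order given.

sututu, dursavos

The pattern is consonant vs. vowel: -utu when the stem ends in a consonant (*vojir*, *tub*, *potzug*, *ezaplot*); -vos when the stem ends in a vowel (*zawohi*, *mowa*).
Since the final sound of *sut* is /t/ (a consonant), it takes -utu, giving *sututu*.
The final sound of *dursa* is /a/, which is a vowel, so the suffix is -vos, giving *dursavos*.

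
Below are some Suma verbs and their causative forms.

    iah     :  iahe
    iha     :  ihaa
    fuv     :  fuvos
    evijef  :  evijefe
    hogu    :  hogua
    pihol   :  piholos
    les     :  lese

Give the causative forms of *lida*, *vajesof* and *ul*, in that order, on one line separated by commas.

Looking at the final sound of each stem: -e when the stem ends in a voiceless consonant (*iah*, *evijef*, *les*); -os when the stem ends in a voiced consonant (*fuv*, *pihol*); -a when the stem ends in a vowel (*iha*, *hogu*).
*lida* — final sound /a/ (a vowel) → -a → *lidaa*.
Since the final sound of *vajesof* is /f/ (a voiceless consonant), it takes -e, giving *vajesofe*.
*ul*: final sound = /l/, a voiced consonant → -os → *ulos*.

lidaa, vajesofe, ulos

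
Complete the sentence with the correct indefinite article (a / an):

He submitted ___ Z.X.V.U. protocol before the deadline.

The indefinite article is chosen by the initial *sound* of the following word, not its spelling.
The initialism *Z.X.V.U.* is read letter by letter; the first letter, Z, is pronounced /ziː/, which begins with a consonant sound.
So the article is *a*: He submitted a Z.X.V.U. protocol before the deadline.

a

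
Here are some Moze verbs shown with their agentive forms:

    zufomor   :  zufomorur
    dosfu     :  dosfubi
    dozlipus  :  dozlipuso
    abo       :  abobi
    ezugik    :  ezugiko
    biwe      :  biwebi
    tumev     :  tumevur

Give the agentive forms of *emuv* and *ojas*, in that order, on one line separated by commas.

Looking at the final sound of each stem: -o when the stem ends in a voiceless consonant (*dozlipus*, *ezugik*); -ur when the stem ends in a voiced consonant (*zufomor*, *tumev*); -bi when the stem ends in a vowel (*dosfu*, *abo*, *biwe*).
*emuv* — final sound /v/ (a voiced consonant) → -ur → *emuvur*.
*ojas*: final sound = /s/, a voiceless consonant → -o → *ojaso*.

emuvur, ojaso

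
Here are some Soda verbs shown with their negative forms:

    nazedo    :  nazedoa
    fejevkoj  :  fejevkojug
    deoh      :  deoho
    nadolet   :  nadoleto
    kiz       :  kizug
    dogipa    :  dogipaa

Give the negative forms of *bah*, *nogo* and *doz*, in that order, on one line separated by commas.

baho, nogoa, dozug

The alternation tracks the final sound of the stem — -o when the stem ends in a voiceless consonant (*deoh*, *nadolet*); -ug when the stem ends in a voiced consonant (*fejevkoj*, *kiz*); -a when the stem ends in a vowel (*nazedo*, *dogipa*).
*bah*: final sound = /h/, a voiceless consonant → -o → *baho*.
Since the final sound of *nogo* is /o/ (a vowel), it takes -a, giving *nogoa*.
*doz* — final sound /z/ (a voiced consonant) → -ug → *dozug*.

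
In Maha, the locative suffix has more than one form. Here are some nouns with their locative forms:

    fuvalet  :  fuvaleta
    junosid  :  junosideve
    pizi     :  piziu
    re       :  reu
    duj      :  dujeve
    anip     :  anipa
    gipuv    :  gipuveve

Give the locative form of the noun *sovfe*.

sovfeu

The suffix is conditioned by the final sound: -a when the stem ends in a voiceless consonant (*fuvalet*, *anip*); -eve when the stem ends in a voiced consonant (*junosid*, *duj*, *gipuv*); -u when the stem ends in a vowel (*pizi*, *re*).
The final sound of *sovfe* is /e/, which is a vowel, so the suffix is -u, giving *sovfeu*.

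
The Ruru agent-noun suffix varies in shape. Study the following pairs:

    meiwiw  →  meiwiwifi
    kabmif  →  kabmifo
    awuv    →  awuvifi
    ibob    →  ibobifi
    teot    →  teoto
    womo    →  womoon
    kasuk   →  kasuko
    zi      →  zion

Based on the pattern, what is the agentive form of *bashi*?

The suffix is conditioned by the final sound: -o when the stem ends in a voiceless consonant (*kabmif*, *teot*, *kasuk*); -ifi when the stem ends in a voiced consonant (*meiwiw*, *awuv*, *ibob*); -on when the stem ends in a vowel (*womo*, *zi*).
Since the final sound of *bashi* is /i/ (a vowel), it takes -on, giving *bashion*.

bashion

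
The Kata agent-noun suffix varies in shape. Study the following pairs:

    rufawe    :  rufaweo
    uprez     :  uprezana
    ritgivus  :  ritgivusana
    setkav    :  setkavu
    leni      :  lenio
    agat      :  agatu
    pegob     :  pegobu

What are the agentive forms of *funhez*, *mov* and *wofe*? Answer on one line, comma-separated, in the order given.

The suffix is conditioned by the final sound: -ana when the stem ends in a sibilant (*uprez*, *ritgivus*); -u when the stem ends in a non-sibilant consonant (*setkav*, *agat*, *pegob*); -o when the stem ends in a vowel (*rufawe*, *leni*).
*funhez*: final sound = /z/, a sibilant → -ana → *funhezana*.
The final sound of *mov* is /v/, which is a non-sibilant consonant, so the suffix is -u, giving *movu*.
Since the final sound of *wofe* is /e/ (a vowel), it takes -o, giving *wofeo*.

funhezana, movu, wofeo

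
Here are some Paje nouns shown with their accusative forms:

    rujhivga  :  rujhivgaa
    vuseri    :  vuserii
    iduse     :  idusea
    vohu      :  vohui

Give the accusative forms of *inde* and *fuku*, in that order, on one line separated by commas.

The suffix is conditioned by the last vowel: -i when the last vowel of the stem is a high vowel (*vuseri*, *vohu*); -a when the last vowel of the stem is a non-high vowel (*rujhivga*, *iduse*).
The last vowel of *inde* is /e/, which is a non-high vowel, so the suffix is -a, giving *indea*.
*fuku* — last vowel /u/ (a high vowel) → -i → *fukui*.

indea, fukui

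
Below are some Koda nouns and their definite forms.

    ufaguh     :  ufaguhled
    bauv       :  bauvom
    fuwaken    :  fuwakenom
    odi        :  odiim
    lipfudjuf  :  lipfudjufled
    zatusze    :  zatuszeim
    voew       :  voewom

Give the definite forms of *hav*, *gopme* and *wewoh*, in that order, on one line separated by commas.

The pattern is voicing of the final sound: -led when the stem ends in a voiceless consonant (*ufaguh*, *lipfudjuf*); -om when the stem ends in a voiced consonant (*bauv*, *fuwaken*, *voew*); -im when the stem ends in a vowel (*odi*, *zatusze*).
Since the final sound of *hav* is /v/ (a voiced consonant), it takes -om, giving *havom*.
The final sound of *gopme* is /e/, which is a vowel, so the suffix is -im, giving *gopmeim*.
*wewoh*: final sound = /h/, a voiceless consonant → -led → *wewohled*.

havom, gopmeim, wewohled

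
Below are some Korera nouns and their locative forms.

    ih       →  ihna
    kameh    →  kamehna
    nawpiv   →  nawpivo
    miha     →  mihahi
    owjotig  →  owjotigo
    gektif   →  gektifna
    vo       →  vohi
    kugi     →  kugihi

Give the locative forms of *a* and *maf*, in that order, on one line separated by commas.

The suffix is conditioned by the final sound: -na when the stem ends in a voiceless consonant (*ih*, *kameh*, *gektif*); -o when the stem ends in a voiced consonant (*nawpiv*, *owjotig*); -hi when the stem ends in a vowel (*miha*, *vo*, *kugi*).
*a*: final sound = /a/, a vowel → -hi → *ahi*.
*maf*: final sound = /f/, a voiceless consonant → -na → *mafna*.

ahi, mafna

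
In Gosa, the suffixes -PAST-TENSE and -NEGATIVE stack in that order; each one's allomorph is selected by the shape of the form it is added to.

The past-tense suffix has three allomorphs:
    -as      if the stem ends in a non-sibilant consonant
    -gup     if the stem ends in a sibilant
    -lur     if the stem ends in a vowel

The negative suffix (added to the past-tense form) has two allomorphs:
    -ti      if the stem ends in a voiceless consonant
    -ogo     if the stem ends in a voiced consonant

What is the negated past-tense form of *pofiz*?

*pofiz*: final sound = /z/, a sibilant → -gup → *pofizgup*.
The final consonant of the past-tense form *pofizgup* is /p/, which is voiceless, so the negative suffix is -ti, giving *pofizgupti*.

pofizgupti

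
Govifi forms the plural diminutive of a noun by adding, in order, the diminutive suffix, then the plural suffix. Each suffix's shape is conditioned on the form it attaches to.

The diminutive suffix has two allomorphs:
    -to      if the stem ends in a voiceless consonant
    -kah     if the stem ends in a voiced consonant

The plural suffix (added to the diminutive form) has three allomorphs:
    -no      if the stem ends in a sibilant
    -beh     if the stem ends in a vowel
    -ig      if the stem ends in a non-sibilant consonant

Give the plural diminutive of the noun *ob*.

obkahig

Since the final consonant of *ob* is /b/ (voiced), it takes -kah, giving *obkah*.
Since the final sound of the diminutive form *obkah* is /h/ (a non-sibilant consonant), it takes -ig, giving *obkahig*.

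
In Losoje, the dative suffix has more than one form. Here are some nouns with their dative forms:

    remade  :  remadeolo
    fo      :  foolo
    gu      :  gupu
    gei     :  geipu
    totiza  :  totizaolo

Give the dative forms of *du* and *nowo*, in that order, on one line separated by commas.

dupu, nowoolo

The suffix is conditioned by the last vowel: -pu when the last vowel of the stem is a high vowel (*gu*, *gei*); -olo when the last vowel of the stem is a non-high vowel (*remade*, *fo*, *totiza*).
*du* — last vowel /u/ (a high vowel) → -pu → *dupu*.
*nowo*: last vowel = /o/, a non-high vowel → -olo → *nowoolo*.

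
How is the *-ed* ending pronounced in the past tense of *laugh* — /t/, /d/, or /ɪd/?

The stem *laugh* ends in a voiceless consonant other than /t/.
The -ed suffix is realized as /ɪd/ after /t, d/; as /t/ after other voiceless consonants; and as /d/ after other voiced sounds.
So -ed on *laugh* is pronounced /t/.

/t/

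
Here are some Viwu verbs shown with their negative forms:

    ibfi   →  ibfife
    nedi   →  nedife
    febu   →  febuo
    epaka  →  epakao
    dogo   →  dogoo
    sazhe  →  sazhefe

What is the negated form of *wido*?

Looking at the last vowel of each stem: -fe when the last vowel of the stem is a front vowel (*ibfi*, *nedi*, *sazhe*); -o when the last vowel of the stem is a back vowel (*febu*, *epaka*, *dogo*).
*wido*: last vowel = /o/, a back vowel → -o → *widoo*.

widoo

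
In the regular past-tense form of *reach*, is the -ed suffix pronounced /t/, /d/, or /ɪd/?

/t/

The stem *reach* ends in a voiceless consonant other than /t/.
The -ed suffix is realized as /ɪd/ after /t, d/; as /t/ after other voiceless consonants; and as /d/ after other voiced sounds.
So -ed on *reach* is pronounced /t/.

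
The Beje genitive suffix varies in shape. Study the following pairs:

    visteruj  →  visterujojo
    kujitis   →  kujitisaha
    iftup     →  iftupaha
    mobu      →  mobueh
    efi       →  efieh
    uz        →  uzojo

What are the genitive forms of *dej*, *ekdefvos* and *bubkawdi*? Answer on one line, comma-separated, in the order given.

dejojo, ekdefvosaha, bubkawdieh

The suffix is conditioned by the final sound: -aha when the stem ends in a voiceless consonant (*kujitis*, *iftup*); -ojo when the stem ends in a voiced consonant (*visteruj*, *uz*); -eh when the stem ends in a vowel (*mobu*, *efi*).
*dej* — final sound /j/ (a voiced consonant) → -ojo → *dejojo*.
The final sound of *ekdefvos* is /s/, which is a voiceless consonant, so the suffix is -aha, giving *ekdefvosaha*.
Since the final sound of *bubkawdi* is /i/ (a vowel), it takes -eh, giving *bubkawdieh*.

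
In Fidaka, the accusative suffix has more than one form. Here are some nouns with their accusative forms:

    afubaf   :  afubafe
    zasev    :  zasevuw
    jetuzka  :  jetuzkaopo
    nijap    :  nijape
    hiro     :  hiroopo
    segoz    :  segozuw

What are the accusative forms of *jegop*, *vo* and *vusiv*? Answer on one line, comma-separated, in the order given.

jegope, voopo, vusivuw

The alternation tracks the final sound of the stem — -e when the stem ends in a voiceless consonant (*afubaf*, *nijap*); -uw when the stem ends in a voiced consonant (*zasev*, *segoz*); -opo when the stem ends in a vowel (*jetuzka*, *hiro*).
*jegop*: final sound = /p/, a voiceless consonant → -e → *jegope*.
*vo*: final sound = /o/, a vowel → -opo → *voopo*.
The final sound of *vusiv* is /v/, which is a voiced consonant, so the suffix is -uw, giving *vusivuw*.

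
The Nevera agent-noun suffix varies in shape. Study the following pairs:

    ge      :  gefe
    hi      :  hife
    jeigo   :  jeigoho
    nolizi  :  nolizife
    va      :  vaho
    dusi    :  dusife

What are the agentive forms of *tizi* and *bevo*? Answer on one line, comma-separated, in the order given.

tizife, bevoho

The alternation tracks the last vowel of the stem — -fe when the last vowel of the stem is a front vowel (*ge*, *hi*, *nolizi*, *dusi*); -ho when the last vowel of the stem is a back vowel (*jeigo*, *va*).
Since the last vowel of *tizi* is /i/ (a front vowel), it takes -fe, giving *tizife*.
Since the last vowel of *bevo* is /o/ (a back vowel), it takes -ho, giving *bevoho*.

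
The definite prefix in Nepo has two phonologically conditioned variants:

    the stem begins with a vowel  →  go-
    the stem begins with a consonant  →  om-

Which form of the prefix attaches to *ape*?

*ape* — first sound /a/ (a vowel) → go-.

go-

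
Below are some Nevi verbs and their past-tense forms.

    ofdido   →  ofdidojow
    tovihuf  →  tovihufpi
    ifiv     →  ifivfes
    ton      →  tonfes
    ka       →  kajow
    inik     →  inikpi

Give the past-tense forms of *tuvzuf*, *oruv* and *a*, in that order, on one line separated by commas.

tuvzufpi, oruvfes, ajow

The pattern is voicing of the final sound: -pi when the stem ends in a voiceless consonant (*tovihuf*, *inik*); -fes when the stem ends in a voiced consonant (*ifiv*, *ton*); -jow when the stem ends in a vowel (*ofdido*, *ka*).
*tuvzuf* — final sound /f/ (a voiceless consonant) → -pi → *tuvzufpi*.
*oruv*: final sound = /v/, a voiced consonant → -fes → *oruvfes*.
Since the final sound of *a* is /a/ (a vowel), it takes -jow, giving *ajow*.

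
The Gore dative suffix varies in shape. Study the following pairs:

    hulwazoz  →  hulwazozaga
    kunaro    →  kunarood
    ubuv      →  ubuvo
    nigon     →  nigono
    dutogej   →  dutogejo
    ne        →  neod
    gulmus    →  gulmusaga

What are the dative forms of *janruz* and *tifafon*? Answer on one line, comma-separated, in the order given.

The suffix is conditioned by the final sound: -aga when the stem ends in a sibilant (*hulwazoz*, *gulmus*); -o when the stem ends in a non-sibilant consonant (*ubuv*, *nigon*, *dutogej*); -od when the stem ends in a vowel (*kunaro*, *ne*).
*janruz* — final sound /z/ (a sibilant) → -aga → *janruzaga*.
*tifafon*: final sound = /n/, a non-sibilant consonant → -o → *tifafono*.

janruzaga, tifafono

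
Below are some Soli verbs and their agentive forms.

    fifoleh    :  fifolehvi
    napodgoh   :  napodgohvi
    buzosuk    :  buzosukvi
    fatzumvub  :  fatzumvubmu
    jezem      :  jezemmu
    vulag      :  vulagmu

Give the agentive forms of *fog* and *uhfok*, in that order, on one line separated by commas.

fogmu, uhfokvi

The pattern is voicing of the final consonant: -vi when the stem ends in a voiceless consonant (*fifoleh*, *napodgoh*, *buzosuk*); -mu when the stem ends in a voiced consonant (*fatzumvub*, *jezem*, *vulag*).
The final consonant of *fog* is /g/, which is voiced, so the suffix is -mu, giving *fogmu*.
Since the final consonant of *uhfok* is /k/ (voiceless), it takes -vi, giving *uhfokvi*.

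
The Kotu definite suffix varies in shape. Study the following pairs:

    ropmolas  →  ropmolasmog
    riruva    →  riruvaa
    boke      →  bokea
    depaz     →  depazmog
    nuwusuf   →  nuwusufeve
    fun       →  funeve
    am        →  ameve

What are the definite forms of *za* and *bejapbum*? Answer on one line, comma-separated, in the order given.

Looking at the final sound of each stem: -mog when the stem ends in a sibilant (*ropmolas*, *depaz*); -eve when the stem ends in a non-sibilant consonant (*nuwusuf*, *fun*, *am*); -a when the stem ends in a vowel (*riruva*, *boke*).
*za*: final sound = /a/, a vowel → -a → *zaa*.
The final sound of *bejapbum* is /m/, which is a non-sibilant consonant, so the suffix is -eve, giving *bejapbumeve*.

zaa, bejapbumeve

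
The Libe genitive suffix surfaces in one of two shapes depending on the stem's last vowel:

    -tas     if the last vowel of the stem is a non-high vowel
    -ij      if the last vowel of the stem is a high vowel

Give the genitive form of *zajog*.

Since the last vowel of *zajog* is /o/ (a non-high vowel), it takes -tas, giving *zajogtas*.

zajogtas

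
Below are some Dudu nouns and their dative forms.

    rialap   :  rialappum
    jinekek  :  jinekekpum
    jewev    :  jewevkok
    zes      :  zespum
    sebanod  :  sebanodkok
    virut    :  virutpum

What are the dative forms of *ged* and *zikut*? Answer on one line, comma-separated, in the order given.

Looking at the final consonant of each stem: -pum when the stem ends in a voiceless consonant (*rialap*, *jinekek*, *zes*, *virut*); -kok when the stem ends in a voiced consonant (*jewev*, *sebanod*).
The final consonant of *ged* is /d/, which is voiced, so the suffix is -kok, giving *gedkok*.
*zikut*: final consonant = /t/, voiceless → -pum → *zikutpum*.

gedkok, zikutpum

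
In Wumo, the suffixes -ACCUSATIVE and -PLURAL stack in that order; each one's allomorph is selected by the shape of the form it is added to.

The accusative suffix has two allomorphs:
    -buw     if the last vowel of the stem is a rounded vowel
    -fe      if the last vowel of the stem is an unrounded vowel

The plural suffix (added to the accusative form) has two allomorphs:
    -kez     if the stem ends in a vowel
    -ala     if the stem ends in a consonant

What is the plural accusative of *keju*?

kejubuwala

*keju*: last vowel = /u/, a rounded vowel → -buw → *kejubuw*.
The final sound of the accusative form *kejubuw* is /w/, which is a consonant, so the plural suffix is -ala, giving *kejubuwala*.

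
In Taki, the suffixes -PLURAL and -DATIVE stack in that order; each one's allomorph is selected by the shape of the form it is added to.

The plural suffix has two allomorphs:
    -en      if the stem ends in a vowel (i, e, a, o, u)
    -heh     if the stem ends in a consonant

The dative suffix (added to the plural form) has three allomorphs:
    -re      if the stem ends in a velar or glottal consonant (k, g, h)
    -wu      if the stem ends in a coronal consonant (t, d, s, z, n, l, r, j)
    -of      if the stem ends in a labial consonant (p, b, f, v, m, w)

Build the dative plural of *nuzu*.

nuzuenwu

Since the final sound of *nuzu* is /u/ (a vowel), it takes -en, giving *nuzuen*.
The plural form *nuzuen* — final consonant /n/ (coronal) → -wu → *nuzuenwu*.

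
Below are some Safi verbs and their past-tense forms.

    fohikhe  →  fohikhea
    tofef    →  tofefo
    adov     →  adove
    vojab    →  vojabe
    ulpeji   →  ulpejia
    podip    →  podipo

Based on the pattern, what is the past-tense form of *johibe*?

The alternation tracks the final sound of the stem — -o when the stem ends in a voiceless consonant (*tofef*, *podip*); -e when the stem ends in a voiced consonant (*adov*, *vojab*); -a when the stem ends in a vowel (*fohikhe*, *ulpeji*).
*johibe*: final sound = /e/, a vowel → -a → *johibea*.

johibea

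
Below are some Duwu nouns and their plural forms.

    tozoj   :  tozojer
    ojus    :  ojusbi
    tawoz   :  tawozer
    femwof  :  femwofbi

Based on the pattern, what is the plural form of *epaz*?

epazer

The pattern is voicing of the final consonant: -bi when the stem ends in a voiceless consonant (*ojus*, *femwof*); -er when the stem ends in a voiced consonant (*tozoj*, *tawoz*).
*epaz*: final consonant = /z/, voiced → -er → *epazer*.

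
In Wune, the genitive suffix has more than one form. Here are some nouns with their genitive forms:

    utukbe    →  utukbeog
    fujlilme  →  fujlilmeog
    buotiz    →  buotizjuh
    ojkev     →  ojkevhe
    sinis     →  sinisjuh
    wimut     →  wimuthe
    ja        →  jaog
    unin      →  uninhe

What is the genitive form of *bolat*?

bolathe

Looking at the final sound of each stem: -juh when the stem ends in a sibilant (*buotiz*, *sinis*); -he when the stem ends in a non-sibilant consonant (*ojkev*, *wimut*, *unin*); -og when the stem ends in a vowel (*utukbe*, *fujlilme*, *ja*).
*bolat* — final sound /t/ (a non-sibilant consonant) → -he → *bolathe*.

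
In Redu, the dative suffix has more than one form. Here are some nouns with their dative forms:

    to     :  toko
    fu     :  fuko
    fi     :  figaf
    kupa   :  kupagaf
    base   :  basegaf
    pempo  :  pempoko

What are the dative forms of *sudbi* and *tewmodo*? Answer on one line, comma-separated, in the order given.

sudbigaf, tewmodoko

The pattern is rounding harmony: -ko when the last vowel of the stem is a rounded vowel (*to*, *fu*, *pempo*); -gaf when the last vowel of the stem is an unrounded vowel (*fi*, *kupa*, *base*).
*sudbi* — last vowel /i/ (an unrounded vowel) → -gaf → *sudbigaf*.
*tewmodo*: last vowel = /o/, a rounded vowel → -ko → *tewmodoko*.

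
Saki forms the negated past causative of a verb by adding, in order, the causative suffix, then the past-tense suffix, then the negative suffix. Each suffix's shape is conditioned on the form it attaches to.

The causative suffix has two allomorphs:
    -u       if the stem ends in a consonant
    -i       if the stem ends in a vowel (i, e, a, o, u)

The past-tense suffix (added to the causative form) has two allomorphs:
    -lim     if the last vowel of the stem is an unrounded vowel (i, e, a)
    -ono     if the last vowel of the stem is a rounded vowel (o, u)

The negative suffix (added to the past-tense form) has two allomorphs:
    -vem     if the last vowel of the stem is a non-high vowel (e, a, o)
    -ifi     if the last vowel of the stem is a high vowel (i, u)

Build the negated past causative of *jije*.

*jije*: final sound = /e/, a vowel → -i → *jijei*.
The last vowel of the causative form *jijei* is /i/, which is an unrounded vowel, so the past-tense suffix is -lim, giving *jijeilim*.
Since the last vowel of the past-tense form *jijeilim* is /i/ (a high vowel), it takes -ifi, giving *jijeilimifi*.

jijeilimifi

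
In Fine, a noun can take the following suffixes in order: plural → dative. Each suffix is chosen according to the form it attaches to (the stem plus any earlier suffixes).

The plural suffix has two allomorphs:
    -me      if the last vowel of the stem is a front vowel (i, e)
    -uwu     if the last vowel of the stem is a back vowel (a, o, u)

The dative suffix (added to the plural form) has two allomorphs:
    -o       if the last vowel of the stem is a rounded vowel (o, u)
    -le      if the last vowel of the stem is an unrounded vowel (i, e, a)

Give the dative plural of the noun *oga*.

Since the last vowel of *oga* is /a/ (a back vowel), it takes -uwu, giving *ogauwu*.
The last vowel of the plural form *ogauwu* is /u/, which is a rounded vowel, so the dative suffix is -o, giving *ogauwuo*.

ogauwuo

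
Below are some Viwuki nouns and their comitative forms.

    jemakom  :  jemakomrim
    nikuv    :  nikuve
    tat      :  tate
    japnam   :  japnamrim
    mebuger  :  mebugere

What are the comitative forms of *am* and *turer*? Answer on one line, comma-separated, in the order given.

Looking at the final consonant of each stem: -rim when the stem ends in a nasal (*jemakom*, *japnam*); -e when the stem ends in a non-nasal consonant (*nikuv*, *tat*, *mebuger*).
*am* — final consonant /m/ (a nasal) → -rim → *amrim*.
*turer*: final consonant = /r/, non-nasal → -e → *turere*.

amrim, turere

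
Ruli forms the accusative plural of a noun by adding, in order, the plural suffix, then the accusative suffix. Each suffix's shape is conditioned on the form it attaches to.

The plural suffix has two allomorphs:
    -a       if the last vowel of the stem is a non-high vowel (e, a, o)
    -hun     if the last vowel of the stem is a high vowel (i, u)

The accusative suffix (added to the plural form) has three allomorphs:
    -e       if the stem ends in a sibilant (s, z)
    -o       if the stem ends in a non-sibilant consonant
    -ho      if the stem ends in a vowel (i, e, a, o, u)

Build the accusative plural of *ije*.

ijeaho

Since the last vowel of *ije* is /e/ (a non-high vowel), it takes -a, giving *ijea*.
Since the final sound of the plural form *ijea* is /a/ (a vowel), it takes -ho, giving *ijeaho*.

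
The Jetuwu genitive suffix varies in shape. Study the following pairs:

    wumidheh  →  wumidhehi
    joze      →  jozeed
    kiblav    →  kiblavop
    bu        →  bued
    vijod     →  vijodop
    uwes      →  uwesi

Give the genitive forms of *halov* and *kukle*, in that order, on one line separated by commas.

The alternation tracks the final sound of the stem — -i when the stem ends in a voiceless consonant (*wumidheh*, *uwes*); -op when the stem ends in a voiced consonant (*kiblav*, *vijod*); -ed when the stem ends in a vowel (*joze*, *bu*).
The final sound of *halov* is /v/, which is a voiced consonant, so the suffix is -op, giving *halovop*.
*kukle*: final sound = /e/, a vowel → -ed → *kukleed*.

halovop, kukleed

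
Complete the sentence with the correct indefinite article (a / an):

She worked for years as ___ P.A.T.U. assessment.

a

The indefinite article is chosen by the initial *sound* of the following word, not its spelling.
The initialism *P.A.T.U.* is read letter by letter; the first letter, P, is pronounced /piː/, which begins with a consonant sound.
So the article is *a*: She worked for years as a P.A.T.U. assessment.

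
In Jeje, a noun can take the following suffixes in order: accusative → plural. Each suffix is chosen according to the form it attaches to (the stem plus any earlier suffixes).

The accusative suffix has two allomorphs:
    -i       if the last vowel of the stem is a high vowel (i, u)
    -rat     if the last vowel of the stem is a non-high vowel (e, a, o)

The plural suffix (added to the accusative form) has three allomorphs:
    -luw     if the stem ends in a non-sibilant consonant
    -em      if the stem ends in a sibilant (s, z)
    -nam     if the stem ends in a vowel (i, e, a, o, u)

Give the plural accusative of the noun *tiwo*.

*tiwo*: last vowel = /o/, a non-high vowel → -rat → *tiworat*.
The accusative form *tiworat*: final sound = /t/, a non-sibilant consonant → -luw → *tiworatluw*.

tiworatluw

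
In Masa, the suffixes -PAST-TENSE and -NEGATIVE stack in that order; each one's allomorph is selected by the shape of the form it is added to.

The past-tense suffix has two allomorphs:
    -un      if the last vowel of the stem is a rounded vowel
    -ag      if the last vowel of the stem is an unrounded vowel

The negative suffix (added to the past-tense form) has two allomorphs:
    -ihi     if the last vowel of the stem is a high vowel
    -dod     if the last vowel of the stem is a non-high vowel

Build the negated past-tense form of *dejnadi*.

dejnadiagdod

*dejnadi* — last vowel /i/ (an unrounded vowel) → -ag → *dejnadiag*.
Since the last vowel of the past-tense form *dejnadiag* is /a/ (a non-high vowel), it takes -dod, giving *dejnadiagdod*.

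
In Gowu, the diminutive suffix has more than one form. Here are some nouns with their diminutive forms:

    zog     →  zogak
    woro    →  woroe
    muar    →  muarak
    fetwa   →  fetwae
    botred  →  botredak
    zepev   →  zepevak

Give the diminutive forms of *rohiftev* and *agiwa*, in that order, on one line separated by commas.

rohiftevak, agiwae

The pattern is consonant vs. vowel: -ak when the stem ends in a consonant (*zog*, *muar*, *botred*, *zepev*); -e when the stem ends in a vowel (*woro*, *fetwa*).
Since the final sound of *rohiftev* is /v/ (a consonant), it takes -ak, giving *rohiftevak*.
*agiwa*: final sound = /a/, a vowel → -e → *agiwae*.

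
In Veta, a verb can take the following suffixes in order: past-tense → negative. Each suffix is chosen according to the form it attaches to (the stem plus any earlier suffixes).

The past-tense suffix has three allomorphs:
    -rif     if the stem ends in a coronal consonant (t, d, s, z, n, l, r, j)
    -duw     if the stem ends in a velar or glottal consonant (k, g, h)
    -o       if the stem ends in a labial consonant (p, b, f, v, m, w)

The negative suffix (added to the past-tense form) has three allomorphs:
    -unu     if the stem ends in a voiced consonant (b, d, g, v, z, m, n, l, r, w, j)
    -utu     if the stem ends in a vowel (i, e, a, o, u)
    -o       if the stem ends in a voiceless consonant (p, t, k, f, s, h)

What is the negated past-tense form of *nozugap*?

The final consonant of *nozugap* is /p/, which is labial, so the past-tense suffix is -o, giving *nozugapo*.
The past-tense form *nozugapo* — final sound /o/ (a vowel) → -utu → *nozugapoutu*.

nozugapoutu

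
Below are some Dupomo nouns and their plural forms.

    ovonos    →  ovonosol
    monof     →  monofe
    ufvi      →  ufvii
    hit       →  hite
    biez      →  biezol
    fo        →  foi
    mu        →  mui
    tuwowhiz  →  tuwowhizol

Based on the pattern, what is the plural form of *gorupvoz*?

Looking at the final sound of each stem: -ol when the stem ends in a sibilant (*ovonos*, *biez*, *tuwowhiz*); -e when the stem ends in a non-sibilant consonant (*monof*, *hit*); -i when the stem ends in a vowel (*ufvi*, *fo*, *mu*).
*gorupvoz*: final sound = /z/, a sibilant → -ol → *gorupvozol*.

gorupvozol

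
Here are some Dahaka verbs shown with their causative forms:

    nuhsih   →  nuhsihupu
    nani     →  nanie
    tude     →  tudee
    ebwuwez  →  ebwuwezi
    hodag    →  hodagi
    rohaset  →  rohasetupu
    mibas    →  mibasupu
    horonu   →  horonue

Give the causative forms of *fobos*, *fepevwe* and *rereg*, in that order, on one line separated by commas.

The alternation tracks the final sound of the stem — -upu when the stem ends in a voiceless consonant (*nuhsih*, *rohaset*, *mibas*); -i when the stem ends in a voiced consonant (*ebwuwez*, *hodag*); -e when the stem ends in a vowel (*nani*, *tude*, *horonu*).
*fobos* — final sound /s/ (a voiceless consonant) → -upu → *fobosupu*.
Since the final sound of *fepevwe* is /e/ (a vowel), it takes -e, giving *fepevwee*.
*rereg*: final sound = /g/, a voiced consonant → -i → *reregi*.

fobosupu, fepevwee, reregi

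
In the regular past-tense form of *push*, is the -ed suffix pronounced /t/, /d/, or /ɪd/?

/t/

The stem *push* ends in a voiceless consonant other than /t/.
The -ed suffix is realized as /ɪd/ after /t, d/; as /t/ after other voiceless consonants; and as /d/ after other voiced sounds.
So -ed on *push* is pronounced /t/.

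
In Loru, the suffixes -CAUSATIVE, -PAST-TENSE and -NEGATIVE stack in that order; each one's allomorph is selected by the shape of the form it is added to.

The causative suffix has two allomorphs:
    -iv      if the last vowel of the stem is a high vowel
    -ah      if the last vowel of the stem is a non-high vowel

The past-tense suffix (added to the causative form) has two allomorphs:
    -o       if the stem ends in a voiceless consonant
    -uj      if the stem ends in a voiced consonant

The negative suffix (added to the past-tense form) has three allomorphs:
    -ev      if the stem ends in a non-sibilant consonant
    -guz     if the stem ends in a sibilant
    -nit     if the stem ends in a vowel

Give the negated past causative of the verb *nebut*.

nebutivujev

The last vowel of *nebut* is /u/, which is a high vowel, so the causative suffix is -iv, giving *nebutiv*.
The causative form *nebutiv*: final consonant = /v/, voiced → -uj → *nebutivuj*.
The past-tense form *nebutivuj*: final sound = /j/, a non-sibilant consonant → -ev → *nebutivujev*.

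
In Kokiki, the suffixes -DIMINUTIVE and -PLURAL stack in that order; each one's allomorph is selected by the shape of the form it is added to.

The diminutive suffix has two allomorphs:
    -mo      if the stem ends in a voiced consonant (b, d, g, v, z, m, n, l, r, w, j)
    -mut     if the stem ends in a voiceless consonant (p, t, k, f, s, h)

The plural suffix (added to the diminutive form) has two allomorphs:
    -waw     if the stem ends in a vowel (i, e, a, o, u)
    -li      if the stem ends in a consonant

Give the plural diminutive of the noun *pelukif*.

*pelukif*: final consonant = /f/, voiceless → -mut → *pelukifmut*.
The diminutive form *pelukifmut*: final sound = /t/, a consonant → -li → *pelukifmutli*.

pelukifmutli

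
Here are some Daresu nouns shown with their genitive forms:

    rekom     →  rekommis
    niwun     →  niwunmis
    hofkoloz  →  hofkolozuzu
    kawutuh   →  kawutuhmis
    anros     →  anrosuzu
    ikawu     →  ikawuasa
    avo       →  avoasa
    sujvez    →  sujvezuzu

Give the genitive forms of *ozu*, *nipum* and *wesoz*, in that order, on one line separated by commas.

Looking at the final sound of each stem: -uzu when the stem ends in a sibilant (*hofkoloz*, *anros*, *sujvez*); -mis when the stem ends in a non-sibilant consonant (*rekom*, *niwun*, *kawutuh*); -asa when the stem ends in a vowel (*ikawu*, *avo*).
Since the final sound of *ozu* is /u/ (a vowel), it takes -asa, giving *ozuasa*.
The final sound of *nipum* is /m/, which is a non-sibilant consonant, so the suffix is -mis, giving *nipummis*.
Since the final sound of *wesoz* is /z/ (a sibilant), it takes -uzu, giving *wesozuzu*.

ozuasa, nipummis, wesozuzu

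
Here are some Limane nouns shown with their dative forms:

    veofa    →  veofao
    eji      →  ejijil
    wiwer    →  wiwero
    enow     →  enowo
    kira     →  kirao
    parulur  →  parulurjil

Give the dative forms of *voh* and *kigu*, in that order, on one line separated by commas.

voho, kigujil

The alternation tracks the last vowel of the stem — -jil when the last vowel of the stem is a high vowel (*eji*, *parulur*); -o when the last vowel of the stem is a non-high vowel (*veofa*, *wiwer*, *enow*, *kira*).
Since the last vowel of *voh* is /o/ (a non-high vowel), it takes -o, giving *voho*.
*kigu* — last vowel /u/ (a high vowel) → -jil → *kigujil*.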